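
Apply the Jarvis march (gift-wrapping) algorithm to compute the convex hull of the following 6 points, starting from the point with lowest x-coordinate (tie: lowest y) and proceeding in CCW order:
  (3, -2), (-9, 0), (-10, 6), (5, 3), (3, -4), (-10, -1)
Hull (CCW) = [(-10, -1), (3, -4), (5, 3), (-10, 6)]

Jarvis march: at each step, from the current hull vertex p, select the next vertex q as the point such that every other point lies strictly to the left of (or on) the directed line p → q. (Equivalently: for every other point r, the cross product (q − p) × (r − p) ≥ 0.)
Starting point (lowest x, tie lowest y): (-10, -1). Wrap until returning to start. Resulting hull: (-10, -1), (3, -4), (5, 3), (-10, 6).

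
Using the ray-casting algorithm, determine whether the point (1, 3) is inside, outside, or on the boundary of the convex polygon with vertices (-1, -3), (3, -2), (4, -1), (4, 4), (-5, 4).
The point (1, 3) lies strictly inside the polygon

Cast a horizontal ray to the right from the query point and count how many polygon edges it crosses (each edge strictly once or zero times, handled with the usual half-open convention). 
Parity of crossings → odd ⇒ inside.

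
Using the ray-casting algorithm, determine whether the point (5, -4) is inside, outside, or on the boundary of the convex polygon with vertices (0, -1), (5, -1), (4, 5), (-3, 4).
The point (5, -4) lies strictly outside the polygon

Cast a horizontal ray to the right from the query point and count how many polygon edges it crosses (each edge strictly once or zero times, handled with the usual half-open convention). 
Parity of crossings → even ⇒ outside.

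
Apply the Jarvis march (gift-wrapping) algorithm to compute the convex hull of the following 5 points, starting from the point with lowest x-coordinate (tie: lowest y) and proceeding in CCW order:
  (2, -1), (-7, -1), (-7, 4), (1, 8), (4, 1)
Hull (CCW) = [(-7, -1), (2, -1), (4, 1), (1, 8), (-7, 4)]

Jarvis march: at each step, from the current hull vertex p, select the next vertex q as the point such that every other point lies strictly to the left of (or on) the directed line p → q. (Equivalently: for every other point r, the cross product (q − p) × (r − p) ≥ 0.)
Starting point (lowest x, tie lowest y): (-7, -1). Wrap until returning to start. Resulting hull: (-7, -1), (2, -1), (4, 1), (1, 8), (-7, 4).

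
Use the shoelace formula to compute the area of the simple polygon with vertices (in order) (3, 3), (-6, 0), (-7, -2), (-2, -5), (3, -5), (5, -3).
Area = 63

Shoelace formula: Area = (1/2) |Σ_i (x_i · y_{i+1} − x_{i+1} · y_i)| (indices mod n). Compute each cross term:
  (3)(0) − (-6)(3) = 18
  (-6)(-2) − (-7)(0) = 12
  (-7)(-5) − (-2)(-2) = 31
  (-2)(-5) − (3)(-5) = 25
  (3)(-3) − (5)(-5) = 16
  (5)(3) − (3)(-3) = 24
Sum = 126, so (signed) Area = 126/2 = 63, |Area| = 63.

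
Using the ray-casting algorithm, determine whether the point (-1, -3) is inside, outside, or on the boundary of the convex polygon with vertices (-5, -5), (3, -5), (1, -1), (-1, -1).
The point (-1, -3) lies strictly inside the polygon

Cast a horizontal ray to the right from the query point and count how many polygon edges it crosses (each edge strictly once or zero times, handled with the usual half-open convention). 
Parity of crossings → odd ⇒ inside.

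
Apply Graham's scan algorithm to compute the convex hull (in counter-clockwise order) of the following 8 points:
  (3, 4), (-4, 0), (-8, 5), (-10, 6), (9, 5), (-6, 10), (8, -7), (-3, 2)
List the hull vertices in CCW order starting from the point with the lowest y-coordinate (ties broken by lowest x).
Hull (CCW) = [(8, -7), (9, 5), (-6, 10), (-10, 6), (-4, 0)]

Graham scan procedure:
  1. Find the pivot p₀ = point with lowest y (tie → lowest x): (8, -7).
  2. Sort the remaining points by polar angle around p₀.
  3. Walk through sorted points, maintaining a stack; pop the top while the last three entries make a non-left turn (cross product ≤ 0).
  4. Final stack is the convex hull in CCW order: (8, -7), (9, 5), (-6, 10), (-10, 6), (-4, 0).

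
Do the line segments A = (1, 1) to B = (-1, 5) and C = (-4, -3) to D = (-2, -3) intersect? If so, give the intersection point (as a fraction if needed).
No (intersection of containing lines falls outside at least one segment)

Parametrize and solve: t = -1, s = 7/2. At least one of these is outside [0, 1], so the segments do not intersect.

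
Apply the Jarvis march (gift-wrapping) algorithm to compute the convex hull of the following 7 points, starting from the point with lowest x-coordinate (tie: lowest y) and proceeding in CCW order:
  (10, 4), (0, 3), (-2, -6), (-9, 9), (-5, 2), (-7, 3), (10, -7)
Hull (CCW) = [(-9, 9), (-7, 3), (-2, -6), (10, -7), (10, 4)]

Jarvis march: at each step, from the current hull vertex p, select the next vertex q as the point such that every other point lies strictly to the left of (or on) the directed line p → q. (Equivalently: for every other point r, the cross product (q − p) × (r − p) ≥ 0.)
Starting point (lowest x, tie lowest y): (-9, 9). Wrap until returning to start. Resulting hull: (-9, 9), (-7, 3), (-2, -6), (10, -7), (10, 4).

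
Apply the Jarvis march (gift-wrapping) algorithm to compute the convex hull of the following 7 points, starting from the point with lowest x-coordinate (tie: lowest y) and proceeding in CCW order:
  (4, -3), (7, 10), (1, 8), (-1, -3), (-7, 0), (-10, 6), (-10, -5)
Hull (CCW) = [(-10, -5), (4, -3), (7, 10), (-10, 6)]

Jarvis march: at each step, from the current hull vertex p, select the next vertex q as the point such that every other point lies strictly to the left of (or on) the directed line p → q. (Equivalently: for every other point r, the cross product (q − p) × (r − p) ≥ 0.)
Starting point (lowest x, tie lowest y): (-10, -5). Wrap until returning to start. Resulting hull: (-10, -5), (4, -3), (7, 10), (-10, 6).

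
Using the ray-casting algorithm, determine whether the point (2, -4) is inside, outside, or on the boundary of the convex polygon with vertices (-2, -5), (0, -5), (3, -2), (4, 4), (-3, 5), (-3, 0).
The point (2, -4) lies strictly outside the polygon

Cast a horizontal ray to the right from the query point and count how many polygon edges it crosses (each edge strictly once or zero times, handled with the usual half-open convention). 
Parity of crossings → even ⇒ outside.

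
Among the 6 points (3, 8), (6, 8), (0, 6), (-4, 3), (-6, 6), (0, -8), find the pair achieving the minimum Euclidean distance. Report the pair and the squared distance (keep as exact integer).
Pair = ((3, 8), (6, 8)); squared distance = 9

Compute all C(6, 2) = 15 pairwise squared distances (x_i − x_j)² + (y_i − y_j)². The minimum is 9, attained by the pair ((3, 8), (6, 8)).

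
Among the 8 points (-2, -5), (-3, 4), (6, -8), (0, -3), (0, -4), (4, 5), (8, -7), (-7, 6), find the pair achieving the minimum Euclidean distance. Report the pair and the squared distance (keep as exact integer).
Pair = ((0, -3), (0, -4)); squared distance = 1

Compute all C(8, 2) = 28 pairwise squared distances (x_i − x_j)² + (y_i − y_j)². The minimum is 1, attained by the pair ((0, -3), (0, -4)).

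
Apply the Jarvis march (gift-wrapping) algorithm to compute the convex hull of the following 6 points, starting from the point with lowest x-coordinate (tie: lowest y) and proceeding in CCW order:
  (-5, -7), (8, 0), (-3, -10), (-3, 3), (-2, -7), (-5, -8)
Hull (CCW) = [(-5, -8), (-3, -10), (8, 0), (-3, 3), (-5, -7)]

Jarvis march: at each step, from the current hull vertex p, select the next vertex q as the point such that every other point lies strictly to the left of (or on) the directed line p → q. (Equivalently: for every other point r, the cross product (q − p) × (r − p) ≥ 0.)
Starting point (lowest x, tie lowest y): (-5, -8). Wrap until returning to start. Resulting hull: (-5, -8), (-3, -10), (8, 0), (-3, 3), (-5, -7).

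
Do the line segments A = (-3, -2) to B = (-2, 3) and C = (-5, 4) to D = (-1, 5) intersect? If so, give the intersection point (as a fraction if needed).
No (intersection of containing lines falls outside at least one segment)

Parametrize and solve: t = 26/19, s = 16/19. At least one of these is outside [0, 1], so the segments do not intersect.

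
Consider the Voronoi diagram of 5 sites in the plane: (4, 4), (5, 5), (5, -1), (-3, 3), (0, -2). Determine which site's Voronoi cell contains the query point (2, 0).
Nearest site = (0, -2)

The Voronoi cell of site s contains exactly those query points closer to s than to any other site. Compute squared distances from q = (2, 0) to each site:
  (0 − 2)² + (-2 − 0)² = 8
  (5 − 2)² + (-1 − 0)² = 10
  (4 − 2)² + (4 − 0)² = 20
  (-3 − 2)² + (3 − 0)² = 34
  (5 − 2)² + (5 − 0)² = 34
Minimum is attained by (0, -2), so q lies in its Voronoi cell.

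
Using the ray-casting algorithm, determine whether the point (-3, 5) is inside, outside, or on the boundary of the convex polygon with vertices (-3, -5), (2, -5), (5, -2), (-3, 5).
The point (-3, 5) lies on the polygon boundary

Boundary check: the query satisfies the collinearity and bounding-box conditions for some polygon edge, so it lies exactly on the boundary.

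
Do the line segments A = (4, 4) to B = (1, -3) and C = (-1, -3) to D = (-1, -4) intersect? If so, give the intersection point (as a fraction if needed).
No (intersection of containing lines falls outside at least one segment)

Parametrize and solve: t = 5/3, s = 14/3. At least one of these is outside [0, 1], so the segments do not intersect.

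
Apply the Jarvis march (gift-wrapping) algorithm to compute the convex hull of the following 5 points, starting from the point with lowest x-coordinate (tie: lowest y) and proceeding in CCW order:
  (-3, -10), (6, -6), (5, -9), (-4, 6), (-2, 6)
Hull (CCW) = [(-4, 6), (-3, -10), (5, -9), (6, -6), (-2, 6)]

Jarvis march: at each step, from the current hull vertex p, select the next vertex q as the point such that every other point lies strictly to the left of (or on) the directed line p → q. (Equivalently: for every other point r, the cross product (q − p) × (r − p) ≥ 0.)
Starting point (lowest x, tie lowest y): (-4, 6). Wrap until returning to start. Resulting hull: (-4, 6), (-3, -10), (5, -9), (6, -6), (-2, 6).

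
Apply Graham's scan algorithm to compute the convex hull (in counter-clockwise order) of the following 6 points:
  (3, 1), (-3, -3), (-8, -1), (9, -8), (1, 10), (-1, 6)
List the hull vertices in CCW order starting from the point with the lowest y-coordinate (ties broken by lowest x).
Hull (CCW) = [(9, -8), (1, 10), (-8, -1)]

Graham scan procedure:
  1. Find the pivot p₀ = point with lowest y (tie → lowest x): (9, -8).
  2. Sort the remaining points by polar angle around p₀.
  3. Walk through sorted points, maintaining a stack; pop the top while the last three entries make a non-left turn (cross product ≤ 0).
  4. Final stack is the convex hull in CCW order: (9, -8), (1, 10), (-8, -1).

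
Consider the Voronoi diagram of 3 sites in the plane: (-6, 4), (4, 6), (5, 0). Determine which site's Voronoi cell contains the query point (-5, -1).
Nearest site = (-6, 4)

The Voronoi cell of site s contains exactly those query points closer to s than to any other site. Compute squared distances from q = (-5, -1) to each site:
  (-6 − -5)² + (4 − -1)² = 26
  (5 − -5)² + (0 − -1)² = 101
  (4 − -5)² + (6 − -1)² = 130
Minimum is attained by (-6, 4), so q lies in its Voronoi cell.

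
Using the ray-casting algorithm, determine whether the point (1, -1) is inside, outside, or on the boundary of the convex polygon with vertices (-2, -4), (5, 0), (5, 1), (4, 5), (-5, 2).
The point (1, -1) lies strictly inside the polygon

Cast a horizontal ray to the right from the query point and count how many polygon edges it crosses (each edge strictly once or zero times, handled with the usual half-open convention). 
Parity of crossings → odd ⇒ inside.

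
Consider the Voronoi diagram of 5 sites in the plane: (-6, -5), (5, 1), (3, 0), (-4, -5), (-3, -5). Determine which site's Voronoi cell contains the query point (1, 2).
Nearest site = (3, 0)

The Voronoi cell of site s contains exactly those query points closer to s than to any other site. Compute squared distances from q = (1, 2) to each site:
  (3 − 1)² + (0 − 2)² = 8
  (5 − 1)² + (1 − 2)² = 17
  (-3 − 1)² + (-5 − 2)² = 65
  (-4 − 1)² + (-5 − 2)² = 74
  (-6 − 1)² + (-5 − 2)² = 98
Minimum is attained by (3, 0), so q lies in its Voronoi cell.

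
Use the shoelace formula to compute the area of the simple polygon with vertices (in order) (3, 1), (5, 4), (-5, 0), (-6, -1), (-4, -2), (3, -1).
Area = 28

Shoelace formula: Area = (1/2) |Σ_i (x_i · y_{i+1} − x_{i+1} · y_i)| (indices mod n). Compute each cross term:
  (3)(4) − (5)(1) = 7
  (5)(0) − (-5)(4) = 20
  (-5)(-1) − (-6)(0) = 5
  (-6)(-2) − (-4)(-1) = 8
  (-4)(-1) − (3)(-2) = 10
  (3)(1) − (3)(-1) = 6
Sum = 56, so (signed) Area = 56/2 = 28, |Area| = 28.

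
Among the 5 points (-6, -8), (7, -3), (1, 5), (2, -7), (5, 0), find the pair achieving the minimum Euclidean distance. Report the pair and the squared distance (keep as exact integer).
Pair = ((7, -3), (5, 0)); squared distance = 13

Compute all C(5, 2) = 10 pairwise squared distances (x_i − x_j)² + (y_i − y_j)². The minimum is 13, attained by the pair ((7, -3), (5, 0)).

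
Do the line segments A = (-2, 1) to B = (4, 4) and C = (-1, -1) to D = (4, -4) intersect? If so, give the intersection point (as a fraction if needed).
No (intersection of containing lines falls outside at least one segment)

Parametrize and solve: t = -7/33, s = -5/11. At least one of these is outside [0, 1], so the segments do not intersect.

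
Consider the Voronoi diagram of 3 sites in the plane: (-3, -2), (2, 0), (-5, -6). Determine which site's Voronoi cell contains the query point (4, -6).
Nearest site = (2, 0)

The Voronoi cell of site s contains exactly those query points closer to s than to any other site. Compute squared distances from q = (4, -6) to each site:
  (2 − 4)² + (0 − -6)² = 40
  (-3 − 4)² + (-2 − -6)² = 65
  (-5 − 4)² + (-6 − -6)² = 81
Minimum is attained by (2, 0), so q lies in its Voronoi cell.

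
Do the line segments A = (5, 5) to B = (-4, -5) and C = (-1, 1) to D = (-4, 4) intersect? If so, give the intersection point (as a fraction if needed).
No (intersection of containing lines falls outside at least one segment)

Parametrize and solve: t = 10/19, s = -8/19. At least one of these is outside [0, 1], so the segments do not intersect.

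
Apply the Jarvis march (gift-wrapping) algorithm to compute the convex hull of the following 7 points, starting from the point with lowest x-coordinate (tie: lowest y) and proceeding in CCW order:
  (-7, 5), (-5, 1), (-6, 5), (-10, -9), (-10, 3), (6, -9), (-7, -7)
Hull (CCW) = [(-10, -9), (6, -9), (-6, 5), (-7, 5), (-10, 3)]

Jarvis march: at each step, from the current hull vertex p, select the next vertex q as the point such that every other point lies strictly to the left of (or on) the directed line p → q. (Equivalently: for every other point r, the cross product (q − p) × (r − p) ≥ 0.)
Starting point (lowest x, tie lowest y): (-10, -9). Wrap until returning to start. Resulting hull: (-10, -9), (6, -9), (-6, 5), (-7, 5), (-10, 3).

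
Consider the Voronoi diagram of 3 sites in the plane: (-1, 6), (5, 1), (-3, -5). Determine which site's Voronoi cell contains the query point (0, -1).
Nearest site = (-3, -5)

The Voronoi cell of site s contains exactly those query points closer to s than to any other site. Compute squared distances from q = (0, -1) to each site:
  (-3 − 0)² + (-5 − -1)² = 25
  (5 − 0)² + (1 − -1)² = 29
  (-1 − 0)² + (6 − -1)² = 50
Minimum is attained by (-3, -5), so q lies in its Voronoi cell.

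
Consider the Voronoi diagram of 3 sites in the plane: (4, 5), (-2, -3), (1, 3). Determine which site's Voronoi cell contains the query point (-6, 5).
Nearest site = (1, 3)

The Voronoi cell of site s contains exactly those query points closer to s than to any other site. Compute squared distances from q = (-6, 5) to each site:
  (1 − -6)² + (3 − 5)² = 53
  (-2 − -6)² + (-3 − 5)² = 80
  (4 − -6)² + (5 − 5)² = 100
Minimum is attained by (1, 3), so q lies in its Voronoi cell.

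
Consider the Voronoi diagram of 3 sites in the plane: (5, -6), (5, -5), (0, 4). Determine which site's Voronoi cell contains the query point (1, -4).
Nearest site = (5, -5)

The Voronoi cell of site s contains exactly those query points closer to s than to any other site. Compute squared distances from q = (1, -4) to each site:
  (5 − 1)² + (-5 − -4)² = 17
  (5 − 1)² + (-6 − -4)² = 20
  (0 − 1)² + (4 − -4)² = 65
Minimum is attained by (5, -5), so q lies in its Voronoi cell.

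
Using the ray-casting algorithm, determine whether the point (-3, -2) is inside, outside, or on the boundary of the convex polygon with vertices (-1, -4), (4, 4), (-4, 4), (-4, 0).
The point (-3, -2) lies strictly outside the polygon

Cast a horizontal ray to the right from the query point and count how many polygon edges it crosses (each edge strictly once or zero times, handled with the usual half-open convention). 
Parity of crossings → even ⇒ outside.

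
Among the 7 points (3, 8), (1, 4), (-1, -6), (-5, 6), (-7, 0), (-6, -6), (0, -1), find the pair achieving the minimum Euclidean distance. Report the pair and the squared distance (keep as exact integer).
Pair = ((3, 8), (1, 4)); squared distance = 20

Compute all C(7, 2) = 21 pairwise squared distances (x_i − x_j)² + (y_i − y_j)². The minimum is 20, attained by the pair ((3, 8), (1, 4)).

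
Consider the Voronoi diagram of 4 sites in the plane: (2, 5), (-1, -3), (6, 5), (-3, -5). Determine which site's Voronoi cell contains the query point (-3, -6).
Nearest site = (-3, -5)

The Voronoi cell of site s contains exactly those query points closer to s than to any other site. Compute squared distances from q = (-3, -6) to each site:
  (-3 − -3)² + (-5 − -6)² = 1
  (-1 − -3)² + (-3 − -6)² = 13
  (2 − -3)² + (5 − -6)² = 146
  (6 − -3)² + (5 − -6)² = 202
Minimum is attained by (-3, -5), so q lies in its Voronoi cell.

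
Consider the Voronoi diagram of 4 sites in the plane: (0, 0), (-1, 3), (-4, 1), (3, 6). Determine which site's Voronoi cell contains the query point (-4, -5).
Nearest site = (-4, 1)

The Voronoi cell of site s contains exactly those query points closer to s than to any other site. Compute squared distances from q = (-4, -5) to each site:
  (-4 − -4)² + (1 − -5)² = 36
  (0 − -4)² + (0 − -5)² = 41
  (-1 − -4)² + (3 − -5)² = 73
  (3 − -4)² + (6 − -5)² = 170
Minimum is attained by (-4, 1), so q lies in its Voronoi cell.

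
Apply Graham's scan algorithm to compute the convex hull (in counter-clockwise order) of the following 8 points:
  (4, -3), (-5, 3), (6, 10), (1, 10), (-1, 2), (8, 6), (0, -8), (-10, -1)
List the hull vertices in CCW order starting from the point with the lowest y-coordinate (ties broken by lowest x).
Hull (CCW) = [(0, -8), (4, -3), (8, 6), (6, 10), (1, 10), (-10, -1)]

Graham scan procedure:
  1. Find the pivot p₀ = point with lowest y (tie → lowest x): (0, -8).
  2. Sort the remaining points by polar angle around p₀.
  3. Walk through sorted points, maintaining a stack; pop the top while the last three entries make a non-left turn (cross product ≤ 0).
  4. Final stack is the convex hull in CCW order: (0, -8), (4, -3), (8, 6), (6, 10), (1, 10), (-10, -1).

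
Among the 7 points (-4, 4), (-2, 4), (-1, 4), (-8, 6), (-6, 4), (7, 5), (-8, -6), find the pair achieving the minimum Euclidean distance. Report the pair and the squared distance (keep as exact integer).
Pair = ((-2, 4), (-1, 4)); squared distance = 1

Compute all C(7, 2) = 21 pairwise squared distances (x_i − x_j)² + (y_i − y_j)². The minimum is 1, attained by the pair ((-2, 4), (-1, 4)).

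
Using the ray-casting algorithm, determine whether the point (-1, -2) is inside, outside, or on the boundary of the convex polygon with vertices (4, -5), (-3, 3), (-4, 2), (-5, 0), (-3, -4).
The point (-1, -2) lies strictly inside the polygon

Cast a horizontal ray to the right from the query point and count how many polygon edges it crosses (each edge strictly once or zero times, handled with the usual half-open convention). 
Parity of crossings → odd ⇒ inside.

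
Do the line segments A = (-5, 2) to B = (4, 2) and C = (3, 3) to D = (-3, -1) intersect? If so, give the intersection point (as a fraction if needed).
Yes; intersection at (3/2, 2) (t = 13/18 on AB, s = 1/4 on CD)

Parametrize AB as A + t(B − A) = (-5 + 9 t, 2 + 0 t) and CD as C + s(D − C) = (3 + -6 s, 3 + -4 s). Solve the linear system for (t, s). Determinant = 36 ≠ 0, so a unique intersection of the containing lines exists. Solution: t = 13/18, s = 1/4 — both in [0, 1], so the segments cross. Intersection point: (3/2, 2).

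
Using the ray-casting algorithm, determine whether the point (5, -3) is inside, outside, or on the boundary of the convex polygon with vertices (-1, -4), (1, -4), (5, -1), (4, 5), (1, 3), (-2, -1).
The point (5, -3) lies strictly outside the polygon

Cast a horizontal ray to the right from the query point and count how many polygon edges it crosses (each edge strictly once or zero times, handled with the usual half-open convention). 
Parity of crossings → even ⇒ outside.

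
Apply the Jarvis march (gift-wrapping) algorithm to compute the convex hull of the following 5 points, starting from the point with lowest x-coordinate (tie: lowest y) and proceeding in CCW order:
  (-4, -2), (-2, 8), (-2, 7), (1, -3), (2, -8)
Hull (CCW) = [(-4, -2), (2, -8), (1, -3), (-2, 8)]

Jarvis march: at each step, from the current hull vertex p, select the next vertex q as the point such that every other point lies strictly to the left of (or on) the directed line p → q. (Equivalently: for every other point r, the cross product (q − p) × (r − p) ≥ 0.)
Starting point (lowest x, tie lowest y): (-4, -2). Wrap until returning to start. Resulting hull: (-4, -2), (2, -8), (1, -3), (-2, 8).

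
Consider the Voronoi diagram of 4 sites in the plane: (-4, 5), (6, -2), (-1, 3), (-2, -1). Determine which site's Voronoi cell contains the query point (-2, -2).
Nearest site = (-2, -1)

The Voronoi cell of site s contains exactly those query points closer to s than to any other site. Compute squared distances from q = (-2, -2) to each site:
  (-2 − -2)² + (-1 − -2)² = 1
  (-1 − -2)² + (3 − -2)² = 26
  (-4 − -2)² + (5 − -2)² = 53
  (6 − -2)² + (-2 − -2)² = 64
Minimum is attained by (-2, -1), so q lies in its Voronoi cell.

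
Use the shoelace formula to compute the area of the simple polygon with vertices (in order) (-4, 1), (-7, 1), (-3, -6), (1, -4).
Area = 51/2

Shoelace formula: Area = (1/2) |Σ_i (x_i · y_{i+1} − x_{i+1} · y_i)| (indices mod n). Compute each cross term:
  (-4)(1) − (-7)(1) = 3
  (-7)(-6) − (-3)(1) = 45
  (-3)(-4) − (1)(-6) = 18
  (1)(1) − (-4)(-4) = -15
Sum = 51, so (signed) Area = 51/2 = 51/2, |Area| = 51/2.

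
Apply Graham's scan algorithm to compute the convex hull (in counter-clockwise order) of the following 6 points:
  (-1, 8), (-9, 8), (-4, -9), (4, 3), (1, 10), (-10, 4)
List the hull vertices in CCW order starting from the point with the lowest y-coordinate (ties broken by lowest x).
Hull (CCW) = [(-4, -9), (4, 3), (1, 10), (-9, 8), (-10, 4)]

Graham scan procedure:
  1. Find the pivot p₀ = point with lowest y (tie → lowest x): (-4, -9).
  2. Sort the remaining points by polar angle around p₀.
  3. Walk through sorted points, maintaining a stack; pop the top while the last three entries make a non-left turn (cross product ≤ 0).
  4. Final stack is the convex hull in CCW order: (-4, -9), (4, 3), (1, 10), (-9, 8), (-10, 4).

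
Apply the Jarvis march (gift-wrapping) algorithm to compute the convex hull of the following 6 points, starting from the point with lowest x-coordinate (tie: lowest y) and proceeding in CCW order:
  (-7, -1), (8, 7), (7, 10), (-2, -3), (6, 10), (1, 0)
Hull (CCW) = [(-7, -1), (-2, -3), (8, 7), (7, 10), (6, 10)]

Jarvis march: at each step, from the current hull vertex p, select the next vertex q as the point such that every other point lies strictly to the left of (or on) the directed line p → q. (Equivalently: for every other point r, the cross product (q − p) × (r − p) ≥ 0.)
Starting point (lowest x, tie lowest y): (-7, -1). Wrap until returning to start. Resulting hull: (-7, -1), (-2, -3), (8, 7), (7, 10), (6, 10).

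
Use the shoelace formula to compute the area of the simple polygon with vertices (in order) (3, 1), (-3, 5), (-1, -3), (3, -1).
Area = 24

Shoelace formula: Area = (1/2) |Σ_i (x_i · y_{i+1} − x_{i+1} · y_i)| (indices mod n). Compute each cross term:
  (3)(5) − (-3)(1) = 18
  (-3)(-3) − (-1)(5) = 14
  (-1)(-1) − (3)(-3) = 10
  (3)(1) − (3)(-1) = 6
Sum = 48, so (signed) Area = 48/2 = 24, |Area| = 24.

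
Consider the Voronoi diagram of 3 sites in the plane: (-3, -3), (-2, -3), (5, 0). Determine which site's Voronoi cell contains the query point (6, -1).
Nearest site = (5, 0)

The Voronoi cell of site s contains exactly those query points closer to s than to any other site. Compute squared distances from q = (6, -1) to each site:
  (5 − 6)² + (0 − -1)² = 2
  (-2 − 6)² + (-3 − -1)² = 68
  (-3 − 6)² + (-3 − -1)² = 85
Minimum is attained by (5, 0), so q lies in its Voronoi cell.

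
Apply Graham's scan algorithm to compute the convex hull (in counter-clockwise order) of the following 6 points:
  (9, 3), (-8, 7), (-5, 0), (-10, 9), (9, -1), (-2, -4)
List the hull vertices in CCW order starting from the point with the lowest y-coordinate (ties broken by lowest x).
Hull (CCW) = [(-2, -4), (9, -1), (9, 3), (-10, 9), (-5, 0)]

Graham scan procedure:
  1. Find the pivot p₀ = point with lowest y (tie → lowest x): (-2, -4).
  2. Sort the remaining points by polar angle around p₀.
  3. Walk through sorted points, maintaining a stack; pop the top while the last three entries make a non-left turn (cross product ≤ 0).
  4. Final stack is the convex hull in CCW order: (-2, -4), (9, -1), (9, 3), (-10, 9), (-5, 0).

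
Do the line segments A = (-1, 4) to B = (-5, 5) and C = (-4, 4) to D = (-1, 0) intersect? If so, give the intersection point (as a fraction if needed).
No (intersection of containing lines falls outside at least one segment)

Parametrize and solve: t = 12/13, s = -3/13. At least one of these is outside [0, 1], so the segments do not intersect.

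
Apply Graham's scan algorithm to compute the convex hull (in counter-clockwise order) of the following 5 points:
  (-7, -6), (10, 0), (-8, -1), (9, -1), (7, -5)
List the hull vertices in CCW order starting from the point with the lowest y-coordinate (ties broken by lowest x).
Hull (CCW) = [(-7, -6), (7, -5), (10, 0), (-8, -1)]

Graham scan procedure:
  1. Find the pivot p₀ = point with lowest y (tie → lowest x): (-7, -6).
  2. Sort the remaining points by polar angle around p₀.
  3. Walk through sorted points, maintaining a stack; pop the top while the last three entries make a non-left turn (cross product ≤ 0).
  4. Final stack is the convex hull in CCW order: (-7, -6), (7, -5), (10, 0), (-8, -1).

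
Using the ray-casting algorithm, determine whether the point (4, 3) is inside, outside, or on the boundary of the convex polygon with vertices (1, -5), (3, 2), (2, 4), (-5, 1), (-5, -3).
The point (4, 3) lies strictly outside the polygon

Cast a horizontal ray to the right from the query point and count how many polygon edges it crosses (each edge strictly once or zero times, handled with the usual half-open convention). 
Parity of crossings → even ⇒ outside.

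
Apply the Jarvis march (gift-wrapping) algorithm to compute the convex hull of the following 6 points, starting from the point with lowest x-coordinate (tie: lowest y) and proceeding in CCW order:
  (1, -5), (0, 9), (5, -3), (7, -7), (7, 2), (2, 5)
Hull (CCW) = [(0, 9), (1, -5), (7, -7), (7, 2)]

Jarvis march: at each step, from the current hull vertex p, select the next vertex q as the point such that every other point lies strictly to the left of (or on) the directed line p → q. (Equivalently: for every other point r, the cross product (q − p) × (r − p) ≥ 0.)
Starting point (lowest x, tie lowest y): (0, 9). Wrap until returning to start. Resulting hull: (0, 9), (1, -5), (7, -7), (7, 2).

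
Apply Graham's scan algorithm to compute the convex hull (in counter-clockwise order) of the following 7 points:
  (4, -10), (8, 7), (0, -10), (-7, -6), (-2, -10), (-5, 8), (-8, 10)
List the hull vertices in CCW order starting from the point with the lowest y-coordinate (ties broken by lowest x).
Hull (CCW) = [(-2, -10), (4, -10), (8, 7), (-8, 10), (-7, -6)]

Graham scan procedure:
  1. Find the pivot p₀ = point with lowest y (tie → lowest x): (-2, -10).
  2. Sort the remaining points by polar angle around p₀.
  3. Walk through sorted points, maintaining a stack; pop the top while the last three entries make a non-left turn (cross product ≤ 0).
  4. Final stack is the convex hull in CCW order: (-2, -10), (4, -10), (8, 7), (-8, 10), (-7, -6).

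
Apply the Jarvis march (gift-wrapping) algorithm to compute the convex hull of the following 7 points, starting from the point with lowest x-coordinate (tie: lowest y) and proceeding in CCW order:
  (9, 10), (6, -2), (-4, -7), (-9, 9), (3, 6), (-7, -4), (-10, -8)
Hull (CCW) = [(-10, -8), (-4, -7), (6, -2), (9, 10), (-9, 9)]

Jarvis march: at each step, from the current hull vertex p, select the next vertex q as the point such that every other point lies strictly to the left of (or on) the directed line p → q. (Equivalently: for every other point r, the cross product (q − p) × (r − p) ≥ 0.)
Starting point (lowest x, tie lowest y): (-10, -8). Wrap until returning to start. Resulting hull: (-10, -8), (-4, -7), (6, -2), (9, 10), (-9, 9).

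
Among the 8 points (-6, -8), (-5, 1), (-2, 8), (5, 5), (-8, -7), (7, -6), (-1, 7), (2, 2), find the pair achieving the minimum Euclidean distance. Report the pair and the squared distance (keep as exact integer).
Pair = ((-2, 8), (-1, 7)); squared distance = 2

Compute all C(8, 2) = 28 pairwise squared distances (x_i − x_j)² + (y_i − y_j)². The minimum is 2, attained by the pair ((-2, 8), (-1, 7)).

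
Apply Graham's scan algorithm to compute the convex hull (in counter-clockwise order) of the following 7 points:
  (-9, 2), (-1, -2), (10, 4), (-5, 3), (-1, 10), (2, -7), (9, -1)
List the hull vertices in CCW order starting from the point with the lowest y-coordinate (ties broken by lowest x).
Hull (CCW) = [(2, -7), (9, -1), (10, 4), (-1, 10), (-9, 2)]

Graham scan procedure:
  1. Find the pivot p₀ = point with lowest y (tie → lowest x): (2, -7).
  2. Sort the remaining points by polar angle around p₀.
  3. Walk through sorted points, maintaining a stack; pop the top while the last three entries make a non-left turn (cross product ≤ 0).
  4. Final stack is the convex hull in CCW order: (2, -7), (9, -1), (10, 4), (-1, 10), (-9, 2).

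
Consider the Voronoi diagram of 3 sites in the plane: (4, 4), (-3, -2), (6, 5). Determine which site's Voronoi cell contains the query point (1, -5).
Nearest site = (-3, -2)

The Voronoi cell of site s contains exactly those query points closer to s than to any other site. Compute squared distances from q = (1, -5) to each site:
  (-3 − 1)² + (-2 − -5)² = 25
  (4 − 1)² + (4 − -5)² = 90
  (6 − 1)² + (5 − -5)² = 125
Minimum is attained by (-3, -2), so q lies in its Voronoi cell.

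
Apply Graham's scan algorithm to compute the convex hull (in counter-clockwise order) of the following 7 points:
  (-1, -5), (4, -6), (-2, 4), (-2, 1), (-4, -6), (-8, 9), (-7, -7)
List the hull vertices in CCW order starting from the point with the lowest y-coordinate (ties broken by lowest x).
Hull (CCW) = [(-7, -7), (4, -6), (-2, 4), (-8, 9)]

Graham scan procedure:
  1. Find the pivot p₀ = point with lowest y (tie → lowest x): (-7, -7).
  2. Sort the remaining points by polar angle around p₀.
  3. Walk through sorted points, maintaining a stack; pop the top while the last three entries make a non-left turn (cross product ≤ 0).
  4. Final stack is the convex hull in CCW order: (-7, -7), (4, -6), (-2, 4), (-8, 9).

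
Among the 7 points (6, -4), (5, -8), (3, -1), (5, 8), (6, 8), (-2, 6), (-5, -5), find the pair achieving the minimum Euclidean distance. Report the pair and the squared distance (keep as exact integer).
Pair = ((5, 8), (6, 8)); squared distance = 1

Compute all C(7, 2) = 21 pairwise squared distances (x_i − x_j)² + (y_i − y_j)². The minimum is 1, attained by the pair ((5, 8), (6, 8)).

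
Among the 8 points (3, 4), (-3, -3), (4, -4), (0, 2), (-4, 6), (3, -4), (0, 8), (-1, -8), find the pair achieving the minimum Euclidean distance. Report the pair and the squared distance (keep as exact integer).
Pair = ((4, -4), (3, -4)); squared distance = 1

Compute all C(8, 2) = 28 pairwise squared distances (x_i − x_j)² + (y_i − y_j)². The minimum is 1, attained by the pair ((4, -4), (3, -4)).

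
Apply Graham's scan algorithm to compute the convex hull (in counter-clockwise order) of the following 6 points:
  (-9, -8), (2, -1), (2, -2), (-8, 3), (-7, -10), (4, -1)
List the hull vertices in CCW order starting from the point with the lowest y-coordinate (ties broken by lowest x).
Hull (CCW) = [(-7, -10), (4, -1), (-8, 3), (-9, -8)]

Graham scan procedure:
  1. Find the pivot p₀ = point with lowest y (tie → lowest x): (-7, -10).
  2. Sort the remaining points by polar angle around p₀.
  3. Walk through sorted points, maintaining a stack; pop the top while the last three entries make a non-left turn (cross product ≤ 0).
  4. Final stack is the convex hull in CCW order: (-7, -10), (4, -1), (-8, 3), (-9, -8).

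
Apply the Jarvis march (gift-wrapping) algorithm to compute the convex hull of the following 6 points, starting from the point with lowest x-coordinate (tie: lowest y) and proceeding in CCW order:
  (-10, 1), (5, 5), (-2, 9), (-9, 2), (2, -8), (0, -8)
Hull (CCW) = [(-10, 1), (0, -8), (2, -8), (5, 5), (-2, 9)]

Jarvis march: at each step, from the current hull vertex p, select the next vertex q as the point such that every other point lies strictly to the left of (or on) the directed line p → q. (Equivalently: for every other point r, the cross product (q − p) × (r − p) ≥ 0.)
Starting point (lowest x, tie lowest y): (-10, 1). Wrap until returning to start. Resulting hull: (-10, 1), (0, -8), (2, -8), (5, 5), (-2, 9).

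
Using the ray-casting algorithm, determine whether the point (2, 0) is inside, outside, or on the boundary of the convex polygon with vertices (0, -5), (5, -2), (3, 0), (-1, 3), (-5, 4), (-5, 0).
The point (2, 0) lies strictly inside the polygon

Cast a horizontal ray to the right from the query point and count how many polygon edges it crosses (each edge strictly once or zero times, handled with the usual half-open convention). 
Parity of crossings → odd ⇒ inside.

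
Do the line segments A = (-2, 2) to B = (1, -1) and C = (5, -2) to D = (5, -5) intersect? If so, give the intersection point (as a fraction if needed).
No (intersection of containing lines falls outside at least one segment)

Parametrize and solve: t = 7/3, s = 1. At least one of these is outside [0, 1], so the segments do not intersect.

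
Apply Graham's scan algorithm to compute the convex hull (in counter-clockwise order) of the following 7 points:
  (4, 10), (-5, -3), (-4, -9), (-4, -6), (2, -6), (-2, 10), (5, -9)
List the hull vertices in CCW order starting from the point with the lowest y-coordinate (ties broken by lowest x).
Hull (CCW) = [(-4, -9), (5, -9), (4, 10), (-2, 10), (-5, -3)]

Graham scan procedure:
  1. Find the pivot p₀ = point with lowest y (tie → lowest x): (-4, -9).
  2. Sort the remaining points by polar angle around p₀.
  3. Walk through sorted points, maintaining a stack; pop the top while the last three entries make a non-left turn (cross product ≤ 0).
  4. Final stack is the convex hull in CCW order: (-4, -9), (5, -9), (4, 10), (-2, 10), (-5, -3).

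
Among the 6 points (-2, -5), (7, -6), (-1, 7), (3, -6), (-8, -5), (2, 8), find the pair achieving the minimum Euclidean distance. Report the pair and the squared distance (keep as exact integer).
Pair = ((-1, 7), (2, 8)); squared distance = 10

Compute all C(6, 2) = 15 pairwise squared distances (x_i − x_j)² + (y_i − y_j)². The minimum is 10, attained by the pair ((-1, 7), (2, 8)).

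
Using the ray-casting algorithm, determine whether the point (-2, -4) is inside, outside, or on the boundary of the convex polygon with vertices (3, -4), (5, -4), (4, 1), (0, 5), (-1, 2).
The point (-2, -4) lies strictly outside the polygon

Cast a horizontal ray to the right from the query point and count how many polygon edges it crosses (each edge strictly once or zero times, handled with the usual half-open convention). 
Parity of crossings → even ⇒ outside.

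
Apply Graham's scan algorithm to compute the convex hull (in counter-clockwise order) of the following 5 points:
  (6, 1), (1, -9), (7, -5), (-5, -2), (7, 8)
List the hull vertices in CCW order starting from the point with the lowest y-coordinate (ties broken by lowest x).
Hull (CCW) = [(1, -9), (7, -5), (7, 8), (-5, -2)]

Graham scan procedure:
  1. Find the pivot p₀ = point with lowest y (tie → lowest x): (1, -9).
  2. Sort the remaining points by polar angle around p₀.
  3. Walk through sorted points, maintaining a stack; pop the top while the last three entries make a non-left turn (cross product ≤ 0).
  4. Final stack is the convex hull in CCW order: (1, -9), (7, -5), (7, 8), (-5, -2).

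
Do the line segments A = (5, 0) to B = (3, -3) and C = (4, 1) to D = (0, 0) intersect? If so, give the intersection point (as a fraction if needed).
No (intersection of containing lines falls outside at least one segment)

Parametrize and solve: t = -1/2, s = -1/2. At least one of these is outside [0, 1], so the segments do not intersect.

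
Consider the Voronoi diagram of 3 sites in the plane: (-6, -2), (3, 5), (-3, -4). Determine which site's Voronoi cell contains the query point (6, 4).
Nearest site = (3, 5)

The Voronoi cell of site s contains exactly those query points closer to s than to any other site. Compute squared distances from q = (6, 4) to each site:
  (3 − 6)² + (5 − 4)² = 10
  (-3 − 6)² + (-4 − 4)² = 145
  (-6 − 6)² + (-2 − 4)² = 180
Minimum is attained by (3, 5), so q lies in its Voronoi cell.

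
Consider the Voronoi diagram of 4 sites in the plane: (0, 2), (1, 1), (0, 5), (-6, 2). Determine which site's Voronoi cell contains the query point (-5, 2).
Nearest site = (-6, 2)

The Voronoi cell of site s contains exactly those query points closer to s than to any other site. Compute squared distances from q = (-5, 2) to each site:
  (-6 − -5)² + (2 − 2)² = 1
  (0 − -5)² + (2 − 2)² = 25
  (0 − -5)² + (5 − 2)² = 34
  (1 − -5)² + (1 − 2)² = 37
Minimum is attained by (-6, 2), so q lies in its Voronoi cell.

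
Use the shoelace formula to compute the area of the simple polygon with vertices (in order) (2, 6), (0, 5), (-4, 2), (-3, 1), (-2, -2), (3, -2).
Area = 36

Shoelace formula: Area = (1/2) |Σ_i (x_i · y_{i+1} − x_{i+1} · y_i)| (indices mod n). Compute each cross term:
  (2)(5) − (0)(6) = 10
  (0)(2) − (-4)(5) = 20
  (-4)(1) − (-3)(2) = 2
  (-3)(-2) − (-2)(1) = 8
  (-2)(-2) − (3)(-2) = 10
  (3)(6) − (2)(-2) = 22
Sum = 72, so (signed) Area = 72/2 = 36, |Area| = 36.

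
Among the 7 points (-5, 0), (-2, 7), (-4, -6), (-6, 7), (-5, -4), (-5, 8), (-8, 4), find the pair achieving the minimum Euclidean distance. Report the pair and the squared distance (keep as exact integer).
Pair = ((-6, 7), (-5, 8)); squared distance = 2

Compute all C(7, 2) = 21 pairwise squared distances (x_i − x_j)² + (y_i − y_j)². The minimum is 2, attained by the pair ((-6, 7), (-5, 8)).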